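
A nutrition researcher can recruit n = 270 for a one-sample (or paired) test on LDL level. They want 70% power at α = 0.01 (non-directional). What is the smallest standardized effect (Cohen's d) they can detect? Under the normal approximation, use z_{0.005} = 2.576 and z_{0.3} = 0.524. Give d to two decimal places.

For a single sample (or paired design) of n = 270: d_min = (z_{α/2} + z_β)/√n.
z-sum = 2.576 + 0.524 = 3.100.
d_min = 3.100 / √270 = 3.100 / 16.432 = 0.189.

d_min ≈ 0.19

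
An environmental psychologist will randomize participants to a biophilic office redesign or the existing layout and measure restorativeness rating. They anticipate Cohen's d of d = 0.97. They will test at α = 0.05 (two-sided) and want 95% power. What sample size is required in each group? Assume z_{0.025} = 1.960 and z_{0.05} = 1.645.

n = 28 per group

For two independent groups with equal n: n = 2·((z_{α/2} + z_β) / d)².
z_{α/2} + z_β = 1.960 + 1.645 = 3.605.
n = 2 × (3.605 / 0.97)² = 2 × 3.716² = 2 × 13.81 = 27.6.
Round up to the next whole participant.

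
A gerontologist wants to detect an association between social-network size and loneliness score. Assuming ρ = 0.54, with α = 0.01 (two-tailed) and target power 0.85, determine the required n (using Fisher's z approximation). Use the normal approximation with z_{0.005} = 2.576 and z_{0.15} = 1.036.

n = 39

Fisher's z: C = ½·ln((1+r)/(1−r)) = ½·ln(3.3478) = 0.6042.
n = ((z_{α/2} + z_β)/C)² + 3.
(2.576 + 1.036) / 0.6042 = 3.612 / 0.6042 = 5.978.
n = 5.978² + 3 = 35.74 + 3 = 38.7.
Round up.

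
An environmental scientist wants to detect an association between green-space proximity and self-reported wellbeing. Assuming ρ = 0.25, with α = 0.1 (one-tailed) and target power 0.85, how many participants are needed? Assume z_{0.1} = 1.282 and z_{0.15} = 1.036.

n = 86

Fisher's z: C = ½·ln((1+r)/(1−r)) = ½·ln(1.6667) = 0.2554.
n = ((z_{α} + z_β)/C)² + 3.
(1.282 + 1.036) / 0.2554 = 2.318 / 0.2554 = 9.076.
n = 9.076² + 3 = 82.37 + 3 = 85.4.
Round up.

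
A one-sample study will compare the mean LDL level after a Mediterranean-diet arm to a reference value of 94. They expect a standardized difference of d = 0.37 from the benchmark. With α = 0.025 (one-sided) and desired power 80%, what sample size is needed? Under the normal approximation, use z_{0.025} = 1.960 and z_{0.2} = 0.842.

For a one-sample test: n = ((z_{α} + z_β) / d)².
z_{α} + z_β = 1.960 + 0.842 = 2.802.
n = (2.802 / 0.37)² = 7.573² = 57.35.
Round up.

n = 58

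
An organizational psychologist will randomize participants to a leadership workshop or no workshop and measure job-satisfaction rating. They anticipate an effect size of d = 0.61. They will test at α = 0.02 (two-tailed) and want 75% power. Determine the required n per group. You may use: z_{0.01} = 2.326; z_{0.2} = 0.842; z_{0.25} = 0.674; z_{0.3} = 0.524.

n = 49 per group

For two independent groups with equal n: n = 2·((z_{α/2} + z_β) / d)².
z_{α/2} + z_β = 2.326 + 0.674 = 3.000.
n = 2 × (3.000 / 0.61)² = 2 × 4.918² = 2 × 24.19 = 48.4.
Round up to the next whole participant.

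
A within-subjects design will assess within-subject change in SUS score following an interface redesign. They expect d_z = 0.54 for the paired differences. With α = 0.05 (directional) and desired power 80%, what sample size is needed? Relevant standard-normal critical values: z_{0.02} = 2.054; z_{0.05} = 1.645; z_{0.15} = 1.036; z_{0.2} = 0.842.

n = 22 pairs

For a paired (one-sample on differences) test: n = ((z_{α} + z_β) / d)².
z_{α} + z_β = 1.645 + 0.842 = 2.487.
n = (2.487 / 0.54)² = 4.606² = 21.21.
Round up.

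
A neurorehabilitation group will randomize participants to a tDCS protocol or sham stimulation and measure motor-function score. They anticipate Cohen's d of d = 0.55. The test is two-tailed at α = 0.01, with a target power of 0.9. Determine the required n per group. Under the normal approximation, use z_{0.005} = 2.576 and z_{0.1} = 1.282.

n = 99 per group

For two independent groups with equal n: n = 2·((z_{α/2} + z_β) / d)².
z_{α/2} + z_β = 2.576 + 1.282 = 3.858.
n = 2 × (3.858 / 0.55)² = 2 × 7.015² = 2 × 49.20 = 98.4.
Round up to the next whole participant.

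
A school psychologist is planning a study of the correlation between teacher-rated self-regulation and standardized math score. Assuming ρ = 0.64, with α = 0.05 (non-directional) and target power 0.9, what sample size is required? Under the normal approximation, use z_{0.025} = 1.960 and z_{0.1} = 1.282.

n = 22

Fisher's z: C = ½·ln((1+r)/(1−r)) = ½·ln(4.5556) = 0.7582.
n = ((z_{α/2} + z_β)/C)² + 3.
(1.960 + 1.282) / 0.7582 = 3.242 / 0.7582 = 4.276.
n = 4.276² + 3 = 18.28 + 3 = 21.3.
Round up.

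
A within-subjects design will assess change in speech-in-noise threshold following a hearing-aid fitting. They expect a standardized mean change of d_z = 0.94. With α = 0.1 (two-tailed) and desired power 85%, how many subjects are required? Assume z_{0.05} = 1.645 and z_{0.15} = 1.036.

For a paired (one-sample on differences) test: n = ((z_{α/2} + z_β) / d)².
z_{α/2} + z_β = 1.645 + 1.036 = 2.681.
n = (2.681 / 0.94)² = 2.852² = 8.13.
Round up.

n = 9 pairs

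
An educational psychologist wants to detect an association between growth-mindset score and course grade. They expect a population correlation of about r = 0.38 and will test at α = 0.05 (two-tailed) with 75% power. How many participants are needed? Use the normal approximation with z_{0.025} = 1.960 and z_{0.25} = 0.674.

n = 47

Fisher's z: C = ½·ln((1+r)/(1−r)) = ½·ln(2.2258) = 0.4001.
n = ((z_{α/2} + z_β)/C)² + 3.
(1.960 + 0.674) / 0.4001 = 2.634 / 0.4001 = 6.583.
n = 6.583² + 3 = 43.34 + 3 = 46.3.
Round up.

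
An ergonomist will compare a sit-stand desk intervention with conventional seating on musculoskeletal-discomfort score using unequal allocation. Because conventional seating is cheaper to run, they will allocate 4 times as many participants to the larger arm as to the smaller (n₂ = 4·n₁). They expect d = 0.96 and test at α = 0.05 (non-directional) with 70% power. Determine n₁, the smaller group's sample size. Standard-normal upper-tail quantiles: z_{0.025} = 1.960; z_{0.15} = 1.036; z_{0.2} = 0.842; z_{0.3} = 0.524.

With allocation ratio k = n₂/n₁ = 4, Var(x̄₁−x̄₂) = σ²(1/n₁ + 1/(k·n₁)) = σ²·(k+1)/(k·n₁).
So n₁ = (1 + 1/k)·((z_{α/2} + z_β)/d)² = 1.250 × (2.484/0.96)².
n₁ = 1.250 × 6.70 = 8.4.
Round up: n₁ = 9, giving n₂ = 4 × 9 = 36.

n₁ = 9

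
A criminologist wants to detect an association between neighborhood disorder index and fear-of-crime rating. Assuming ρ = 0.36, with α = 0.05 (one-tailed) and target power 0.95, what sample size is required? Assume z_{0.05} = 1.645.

n = 80

Fisher's z: C = ½·ln((1+r)/(1−r)) = ½·ln(2.1250) = 0.3769.
n = ((z_{α} + z_β)/C)² + 3.
(1.645 + 1.645) / 0.3769 = 3.290 / 0.3769 = 8.729.
n = 8.729² + 3 = 76.20 + 3 = 79.2.
Round up.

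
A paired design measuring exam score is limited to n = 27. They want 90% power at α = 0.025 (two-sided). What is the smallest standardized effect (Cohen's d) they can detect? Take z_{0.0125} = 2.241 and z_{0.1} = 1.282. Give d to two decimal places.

d_min ≈ 0.68

For a single sample (or paired design) of n = 27: d_min = (z_{α/2} + z_β)/√n.
z-sum = 2.241 + 1.282 = 3.523.
d_min = 3.523 / √27 = 3.523 / 5.196 = 0.678.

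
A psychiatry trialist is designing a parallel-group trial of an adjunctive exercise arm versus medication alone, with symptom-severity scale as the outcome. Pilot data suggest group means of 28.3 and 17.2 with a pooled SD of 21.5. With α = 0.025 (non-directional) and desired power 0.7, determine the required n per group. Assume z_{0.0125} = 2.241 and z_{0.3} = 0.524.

n = 58 per group

Cohen's d = |M₁ − M₂| / SD_pooled = |28.3 − 17.2| / 21.5 = 11.1 / 21.5 = 0.516.
For two independent groups with equal n: n = 2·((z_{α/2} + z_β) / d)².
z_{α/2} + z_β = 2.241 + 0.524 = 2.765.
n = 2 × (2.765 / 0.516)² = 2 × 5.359² = 2 × 28.71 = 57.4.
Round up to the next whole participant.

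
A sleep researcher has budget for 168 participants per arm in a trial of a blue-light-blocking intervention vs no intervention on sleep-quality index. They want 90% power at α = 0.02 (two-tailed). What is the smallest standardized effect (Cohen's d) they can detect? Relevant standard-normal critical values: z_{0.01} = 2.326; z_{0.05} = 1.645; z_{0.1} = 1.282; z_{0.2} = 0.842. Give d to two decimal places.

For two independent groups of n = 168 each: d_min = (z_{α/2} + z_β)·√(2/n).
z-sum = 2.326 + 1.282 = 3.608.
d_min = 3.608 × √(2/168) = 3.608 × 0.1091 = 0.394.

d_min ≈ 0.39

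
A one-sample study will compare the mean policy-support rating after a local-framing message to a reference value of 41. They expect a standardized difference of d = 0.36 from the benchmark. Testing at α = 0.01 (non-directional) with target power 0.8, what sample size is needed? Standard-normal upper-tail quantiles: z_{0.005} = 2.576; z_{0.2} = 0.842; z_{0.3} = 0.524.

For a one-sample test: n = ((z_{α/2} + z_β) / d)².
z_{α/2} + z_β = 2.576 + 0.842 = 3.418.
n = (3.418 / 0.36)² = 9.494² = 90.14.
Round up.

n = 91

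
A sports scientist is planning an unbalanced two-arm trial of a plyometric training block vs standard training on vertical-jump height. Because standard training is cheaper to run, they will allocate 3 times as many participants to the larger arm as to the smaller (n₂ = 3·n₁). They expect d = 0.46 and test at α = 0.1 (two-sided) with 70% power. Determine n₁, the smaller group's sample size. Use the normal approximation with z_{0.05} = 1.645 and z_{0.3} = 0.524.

n₁ = 30

With allocation ratio k = n₂/n₁ = 3, Var(x̄₁−x̄₂) = σ²(1/n₁ + 1/(k·n₁)) = σ²·(k+1)/(k·n₁).
So n₁ = (1 + 1/k)·((z_{α/2} + z_β)/d)² = 1.333 × (2.169/0.46)².
n₁ = 1.333 × 22.23 = 29.6.
Round up: n₁ = 30, giving n₂ = 3 × 30 = 90.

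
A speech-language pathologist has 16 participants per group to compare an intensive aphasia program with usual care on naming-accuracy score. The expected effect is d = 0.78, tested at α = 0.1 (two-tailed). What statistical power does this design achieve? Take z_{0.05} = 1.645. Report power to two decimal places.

For two equal groups, power = Φ(d·√(n/2) − z_{α/2}).
d·√(n/2) = 0.78 × √(16/2) = 0.78 × 2.828 = 2.206.
z_β = 2.206 − 1.645 = 0.561.
Power = Φ(0.561) = 0.713.

power ≈ 0.71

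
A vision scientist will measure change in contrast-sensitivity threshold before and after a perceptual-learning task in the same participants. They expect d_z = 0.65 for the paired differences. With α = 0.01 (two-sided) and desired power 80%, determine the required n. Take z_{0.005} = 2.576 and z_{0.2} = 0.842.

n = 28 pairs

For a paired (one-sample on differences) test: n = ((z_{α/2} + z_β) / d)².
z_{α/2} + z_β = 2.576 + 0.842 = 3.418.
n = (3.418 / 0.65)² = 5.258² = 27.65.
Round up.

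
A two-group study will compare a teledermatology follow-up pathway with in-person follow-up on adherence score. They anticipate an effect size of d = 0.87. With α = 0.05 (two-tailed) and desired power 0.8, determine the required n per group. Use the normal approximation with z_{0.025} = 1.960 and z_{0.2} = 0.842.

For two independent groups with equal n: n = 2·((z_{α/2} + z_β) / d)².
z_{α/2} + z_β = 1.960 + 0.842 = 2.802.
n = 2 × (2.802 / 0.87)² = 2 × 3.221² = 2 × 10.37 = 20.7.
Round up to the next whole participant.

n = 21 per group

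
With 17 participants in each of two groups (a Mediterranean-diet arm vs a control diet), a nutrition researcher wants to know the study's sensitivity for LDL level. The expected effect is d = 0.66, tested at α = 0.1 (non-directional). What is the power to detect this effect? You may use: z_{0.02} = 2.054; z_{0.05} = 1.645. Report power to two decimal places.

For two equal groups, power = Φ(d·√(n/2) − z_{α/2}).
d·√(n/2) = 0.66 × √(17/2) = 0.66 × 2.915 = 1.924.
z_β = 1.924 − 1.645 = 0.279.
Power = Φ(0.279) = 0.610.

power ≈ 0.61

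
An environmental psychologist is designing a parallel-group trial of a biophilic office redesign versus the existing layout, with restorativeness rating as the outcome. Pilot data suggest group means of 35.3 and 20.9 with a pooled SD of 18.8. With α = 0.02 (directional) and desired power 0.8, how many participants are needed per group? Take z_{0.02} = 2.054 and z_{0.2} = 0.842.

Cohen's d = |M₁ − M₂| / SD_pooled = |35.3 − 20.9| / 18.8 = 14.4 / 18.8 = 0.766.
For two independent groups with equal n: n = 2·((z_{α} + z_β) / d)².
z_{α} + z_β = 2.054 + 0.842 = 2.896.
n = 2 × (2.896 / 0.766)² = 2 × 3.781² = 2 × 14.29 = 28.6.
Round up to the next whole participant.

n = 29 per group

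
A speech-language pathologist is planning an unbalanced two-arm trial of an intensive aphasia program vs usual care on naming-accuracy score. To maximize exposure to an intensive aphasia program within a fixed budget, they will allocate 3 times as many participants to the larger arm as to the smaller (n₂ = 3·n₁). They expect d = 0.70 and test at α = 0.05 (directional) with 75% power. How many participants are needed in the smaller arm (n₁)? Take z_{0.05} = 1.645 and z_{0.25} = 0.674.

n₁ = 15

With allocation ratio k = n₂/n₁ = 3, Var(x̄₁−x̄₂) = σ²(1/n₁ + 1/(k·n₁)) = σ²·(k+1)/(k·n₁).
So n₁ = (1 + 1/k)·((z_{α} + z_β)/d)² = 1.333 × (2.319/0.70)².
n₁ = 1.333 × 10.98 = 14.6.
Round up: n₁ = 15, giving n₂ = 3 × 15 = 45.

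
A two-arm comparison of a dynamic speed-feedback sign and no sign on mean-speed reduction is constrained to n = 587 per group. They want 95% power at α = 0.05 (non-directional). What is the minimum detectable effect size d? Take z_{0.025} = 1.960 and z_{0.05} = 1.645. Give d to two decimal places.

d_min ≈ 0.21

For two independent groups of n = 587 each: d_min = (z_{α/2} + z_β)·√(2/n).
z-sum = 1.960 + 1.645 = 3.605.
d_min = 3.605 × √(2/587) = 3.605 × 0.0584 = 0.210.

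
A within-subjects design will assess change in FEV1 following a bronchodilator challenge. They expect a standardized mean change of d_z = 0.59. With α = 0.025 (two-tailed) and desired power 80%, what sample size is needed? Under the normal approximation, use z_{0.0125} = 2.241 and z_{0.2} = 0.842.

For a paired (one-sample on differences) test: n = ((z_{α/2} + z_β) / d)².
z_{α/2} + z_β = 2.241 + 0.842 = 3.083.
n = (3.083 / 0.59)² = 5.225² = 27.31.
Round up.

n = 28 pairs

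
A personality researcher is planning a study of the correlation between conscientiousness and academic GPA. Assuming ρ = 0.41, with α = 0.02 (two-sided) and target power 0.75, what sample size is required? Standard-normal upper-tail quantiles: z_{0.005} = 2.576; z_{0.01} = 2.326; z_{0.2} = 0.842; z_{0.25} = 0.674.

Fisher's z: C = ½·ln((1+r)/(1−r)) = ½·ln(2.3898) = 0.4356.
n = ((z_{α/2} + z_β)/C)² + 3.
(2.326 + 0.674) / 0.4356 = 3.000 / 0.4356 = 6.887.
n = 6.887² + 3 = 47.43 + 3 = 50.4.
Round up.

n = 51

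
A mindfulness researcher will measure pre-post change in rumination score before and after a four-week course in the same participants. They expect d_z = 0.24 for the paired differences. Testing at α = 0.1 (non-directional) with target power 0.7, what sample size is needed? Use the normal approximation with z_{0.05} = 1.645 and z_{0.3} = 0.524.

n = 82 pairs

For a paired (one-sample on differences) test: n = ((z_{α/2} + z_β) / d)².
z_{α/2} + z_β = 1.645 + 0.524 = 2.169.
n = (2.169 / 0.24)² = 9.037² = 81.68.
Round up.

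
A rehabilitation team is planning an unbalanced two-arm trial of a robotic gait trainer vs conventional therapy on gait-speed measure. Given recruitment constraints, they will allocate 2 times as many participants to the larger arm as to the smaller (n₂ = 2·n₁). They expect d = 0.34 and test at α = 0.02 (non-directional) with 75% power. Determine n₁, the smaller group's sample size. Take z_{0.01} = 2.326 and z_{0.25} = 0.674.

With allocation ratio k = n₂/n₁ = 2, Var(x̄₁−x̄₂) = σ²(1/n₁ + 1/(k·n₁)) = σ²·(k+1)/(k·n₁).
So n₁ = (1 + 1/k)·((z_{α/2} + z_β)/d)² = 1.500 × (3.000/0.34)².
n₁ = 1.500 × 77.85 = 116.8.
Round up: n₁ = 117, giving n₂ = 2 × 117 = 234.

n₁ = 117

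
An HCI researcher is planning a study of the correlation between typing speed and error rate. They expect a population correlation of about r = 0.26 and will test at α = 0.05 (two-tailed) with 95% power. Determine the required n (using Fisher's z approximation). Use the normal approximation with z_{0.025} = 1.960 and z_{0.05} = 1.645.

Fisher's z: C = ½·ln((1+r)/(1−r)) = ½·ln(1.7027) = 0.2661.
n = ((z_{α/2} + z_β)/C)² + 3.
(1.960 + 1.645) / 0.2661 = 3.605 / 0.2661 = 13.548.
n = 13.548² + 3 = 183.54 + 3 = 186.5.
Round up.

n = 187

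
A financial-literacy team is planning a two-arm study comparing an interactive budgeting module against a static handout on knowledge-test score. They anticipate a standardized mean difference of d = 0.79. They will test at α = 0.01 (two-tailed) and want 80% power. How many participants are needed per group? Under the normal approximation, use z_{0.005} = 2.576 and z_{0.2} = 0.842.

n = 38 per group

For two independent groups with equal n: n = 2·((z_{α/2} + z_β) / d)².
z_{α/2} + z_β = 2.576 + 0.842 = 3.418.
n = 2 × (3.418 / 0.79)² = 2 × 4.327² = 2 × 18.72 = 37.4.
Round up to the next whole participant.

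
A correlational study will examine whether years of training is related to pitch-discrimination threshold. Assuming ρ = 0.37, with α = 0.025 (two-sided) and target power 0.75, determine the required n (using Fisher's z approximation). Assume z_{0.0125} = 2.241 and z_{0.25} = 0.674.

n = 60

Fisher's z: C = ½·ln((1+r)/(1−r)) = ½·ln(2.1746) = 0.3884.
n = ((z_{α/2} + z_β)/C)² + 3.
(2.241 + 0.674) / 0.3884 = 2.915 / 0.3884 = 7.505.
n = 7.505² + 3 = 56.33 + 3 = 59.3.
Round up.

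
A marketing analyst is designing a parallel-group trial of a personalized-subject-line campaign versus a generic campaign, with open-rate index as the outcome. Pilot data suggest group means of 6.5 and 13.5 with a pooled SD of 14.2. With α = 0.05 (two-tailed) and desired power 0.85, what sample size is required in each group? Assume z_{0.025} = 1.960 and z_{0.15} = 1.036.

Cohen's d = |M₁ − M₂| / SD_pooled = |6.5 − 13.5| / 14.2 = 7.0 / 14.2 = 0.493.
For two independent groups with equal n: n = 2·((z_{α/2} + z_β) / d)².
z_{α/2} + z_β = 1.960 + 1.036 = 2.996.
n = 2 × (2.996 / 0.493)² = 2 × 6.077² = 2 × 36.93 = 73.9.
Round up to the next whole participant.

n = 74 per group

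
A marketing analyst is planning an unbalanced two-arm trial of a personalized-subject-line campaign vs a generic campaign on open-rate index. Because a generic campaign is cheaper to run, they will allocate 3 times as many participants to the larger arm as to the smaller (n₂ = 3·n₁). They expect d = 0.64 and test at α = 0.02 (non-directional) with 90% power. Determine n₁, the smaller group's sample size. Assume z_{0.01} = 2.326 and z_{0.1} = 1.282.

With allocation ratio k = n₂/n₁ = 3, Var(x̄₁−x̄₂) = σ²(1/n₁ + 1/(k·n₁)) = σ²·(k+1)/(k·n₁).
So n₁ = (1 + 1/k)·((z_{α/2} + z_β)/d)² = 1.333 × (3.608/0.64)².
n₁ = 1.333 × 31.78 = 42.4.
Round up: n₁ = 43, giving n₂ = 3 × 43 = 129.

n₁ = 43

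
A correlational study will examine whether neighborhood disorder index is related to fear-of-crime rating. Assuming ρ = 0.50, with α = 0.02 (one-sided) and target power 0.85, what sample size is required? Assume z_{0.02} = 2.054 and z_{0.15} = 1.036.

Fisher's z: C = ½·ln((1+r)/(1−r)) = ½·ln(3.0000) = 0.5493.
n = ((z_{α} + z_β)/C)² + 3.
(2.054 + 1.036) / 0.5493 = 3.090 / 0.5493 = 5.625.
n = 5.625² + 3 = 31.64 + 3 = 34.6.
Round up.

n = 35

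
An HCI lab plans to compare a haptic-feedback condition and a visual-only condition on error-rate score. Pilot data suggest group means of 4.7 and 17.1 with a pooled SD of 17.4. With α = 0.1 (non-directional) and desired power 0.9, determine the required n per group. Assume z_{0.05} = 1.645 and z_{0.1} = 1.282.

Cohen's d = |M₁ − M₂| / SD_pooled = |4.7 − 17.1| / 17.4 = 12.4 / 17.4 = 0.713.
For two independent groups with equal n: n = 2·((z_{α/2} + z_β) / d)².
z_{α/2} + z_β = 1.645 + 1.282 = 2.927.
n = 2 × (2.927 / 0.713)² = 2 × 4.105² = 2 × 16.85 = 33.7.
Round up to the next whole participant.

n = 34 per group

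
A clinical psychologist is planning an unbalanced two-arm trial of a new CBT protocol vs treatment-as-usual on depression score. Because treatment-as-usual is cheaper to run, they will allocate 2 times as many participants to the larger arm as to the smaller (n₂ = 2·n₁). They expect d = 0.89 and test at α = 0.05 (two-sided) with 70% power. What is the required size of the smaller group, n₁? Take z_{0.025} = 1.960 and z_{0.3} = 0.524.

With allocation ratio k = n₂/n₁ = 2, Var(x̄₁−x̄₂) = σ²(1/n₁ + 1/(k·n₁)) = σ²·(k+1)/(k·n₁).
So n₁ = (1 + 1/k)·((z_{α/2} + z_β)/d)² = 1.500 × (2.484/0.89)².
n₁ = 1.500 × 7.79 = 11.7.
Round up: n₁ = 12, giving n₂ = 2 × 12 = 24.

n₁ = 12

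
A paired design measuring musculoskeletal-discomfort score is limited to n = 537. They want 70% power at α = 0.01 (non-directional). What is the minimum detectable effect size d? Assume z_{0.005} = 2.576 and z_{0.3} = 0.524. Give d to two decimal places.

For a single sample (or paired design) of n = 537: d_min = (z_{α/2} + z_β)/√n.
z-sum = 2.576 + 0.524 = 3.100.
d_min = 3.100 / √537 = 3.100 / 23.173 = 0.134.

d_min ≈ 0.13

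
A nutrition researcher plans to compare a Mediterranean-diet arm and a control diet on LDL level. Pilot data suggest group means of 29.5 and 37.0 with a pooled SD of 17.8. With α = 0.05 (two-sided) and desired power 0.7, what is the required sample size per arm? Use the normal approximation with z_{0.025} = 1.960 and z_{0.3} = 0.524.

Cohen's d = |M₁ − M₂| / SD_pooled = |29.5 − 37.0| / 17.8 = 7.5 / 17.8 = 0.421.
For two independent groups with equal n: n = 2·((z_{α/2} + z_β) / d)².
z_{α/2} + z_β = 1.960 + 0.524 = 2.484.
n = 2 × (2.484 / 0.421)² = 2 × 5.900² = 2 × 34.81 = 69.6.
Round up to the next whole participant.

n = 70 per group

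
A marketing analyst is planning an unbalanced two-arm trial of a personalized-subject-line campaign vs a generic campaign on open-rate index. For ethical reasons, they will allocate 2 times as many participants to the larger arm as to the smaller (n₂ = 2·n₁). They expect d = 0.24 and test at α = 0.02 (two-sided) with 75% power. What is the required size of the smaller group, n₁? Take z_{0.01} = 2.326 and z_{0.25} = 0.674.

n₁ = 235

With allocation ratio k = n₂/n₁ = 2, Var(x̄₁−x̄₂) = σ²(1/n₁ + 1/(k·n₁)) = σ²·(k+1)/(k·n₁).
So n₁ = (1 + 1/k)·((z_{α/2} + z_β)/d)² = 1.500 × (3.000/0.24)².
n₁ = 1.500 × 156.25 = 234.4.
Round up: n₁ = 235, giving n₂ = 2 × 235 = 470.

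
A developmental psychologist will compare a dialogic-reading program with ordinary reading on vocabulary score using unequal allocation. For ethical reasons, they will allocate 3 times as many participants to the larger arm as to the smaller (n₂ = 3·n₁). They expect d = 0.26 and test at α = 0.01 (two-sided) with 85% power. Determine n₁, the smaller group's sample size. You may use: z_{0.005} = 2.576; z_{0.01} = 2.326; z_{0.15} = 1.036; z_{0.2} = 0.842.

With allocation ratio k = n₂/n₁ = 3, Var(x̄₁−x̄₂) = σ²(1/n₁ + 1/(k·n₁)) = σ²·(k+1)/(k·n₁).
So n₁ = (1 + 1/k)·((z_{α/2} + z_β)/d)² = 1.333 × (3.612/0.26)².
n₁ = 1.333 × 193.00 = 257.3.
Round up: n₁ = 258, giving n₂ = 3 × 258 = 774.

n₁ = 258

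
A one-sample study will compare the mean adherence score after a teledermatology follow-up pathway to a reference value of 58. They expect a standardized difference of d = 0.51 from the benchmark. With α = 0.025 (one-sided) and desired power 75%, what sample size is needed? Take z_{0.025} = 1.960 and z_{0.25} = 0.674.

n = 27

For a one-sample test: n = ((z_{α} + z_β) / d)².
z_{α} + z_β = 1.960 + 0.674 = 2.634.
n = (2.634 / 0.51)² = 5.165² = 26.67.
Round up.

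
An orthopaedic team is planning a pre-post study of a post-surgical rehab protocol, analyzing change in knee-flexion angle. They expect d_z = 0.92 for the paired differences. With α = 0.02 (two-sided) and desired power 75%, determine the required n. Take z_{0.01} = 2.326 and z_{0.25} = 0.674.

For a paired (one-sample on differences) test: n = ((z_{α/2} + z_β) / d)².
z_{α/2} + z_β = 2.326 + 0.674 = 3.000.
n = (3.000 / 0.92)² = 3.261² = 10.63.
Round up.

n = 11 pairs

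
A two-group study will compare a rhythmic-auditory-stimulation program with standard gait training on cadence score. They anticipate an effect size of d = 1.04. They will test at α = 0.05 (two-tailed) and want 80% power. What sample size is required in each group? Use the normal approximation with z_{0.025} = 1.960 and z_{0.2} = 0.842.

For two independent groups with equal n: n = 2·((z_{α/2} + z_β) / d)².
z_{α/2} + z_β = 1.960 + 0.842 = 2.802.
n = 2 × (2.802 / 1.04)² = 2 × 2.694² = 2 × 7.26 = 14.5.
Round up to the next whole participant.

n = 15 per group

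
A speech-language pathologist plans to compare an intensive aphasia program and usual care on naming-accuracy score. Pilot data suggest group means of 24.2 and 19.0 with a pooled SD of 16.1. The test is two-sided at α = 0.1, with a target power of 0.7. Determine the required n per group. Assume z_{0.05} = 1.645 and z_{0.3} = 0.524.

Cohen's d = |M₁ − M₂| / SD_pooled = |24.2 − 19.0| / 16.1 = 5.2 / 16.1 = 0.323.
For two independent groups with equal n: n = 2·((z_{α/2} + z_β) / d)².
z_{α/2} + z_β = 1.645 + 0.524 = 2.169.
n = 2 × (2.169 / 0.323)² = 2 × 6.715² = 2 × 45.09 = 90.2.
Round up to the next whole participant.

n = 91 per group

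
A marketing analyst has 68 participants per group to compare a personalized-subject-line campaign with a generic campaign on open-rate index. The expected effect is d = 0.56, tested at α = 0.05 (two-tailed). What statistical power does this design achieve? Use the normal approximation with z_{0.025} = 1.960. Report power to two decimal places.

power ≈ 0.90

For two equal groups, power = Φ(d·√(n/2) − z_{α/2}).
d·√(n/2) = 0.56 × √(68/2) = 0.56 × 5.831 = 3.265.
z_β = 3.265 − 1.960 = 1.305.
Power = Φ(1.305) = 0.904.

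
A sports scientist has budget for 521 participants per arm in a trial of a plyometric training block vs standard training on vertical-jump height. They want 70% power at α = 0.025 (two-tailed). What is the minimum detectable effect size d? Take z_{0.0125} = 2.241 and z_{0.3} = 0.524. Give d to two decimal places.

d_min ≈ 0.17

For two independent groups of n = 521 each: d_min = (z_{α/2} + z_β)·√(2/n).
z-sum = 2.241 + 0.524 = 2.765.
d_min = 2.765 × √(2/521) = 2.765 × 0.0620 = 0.171.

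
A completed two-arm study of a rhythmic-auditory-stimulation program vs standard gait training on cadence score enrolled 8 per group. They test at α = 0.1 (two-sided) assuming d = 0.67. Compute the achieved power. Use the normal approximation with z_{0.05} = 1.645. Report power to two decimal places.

power ≈ 0.38

For two equal groups, power = Φ(d·√(n/2) − z_{α/2}).
d·√(n/2) = 0.67 × √(8/2) = 0.67 × 2.000 = 1.340.
z_β = 1.340 − 1.645 = -0.305.
Power = Φ(-0.305) = 0.380.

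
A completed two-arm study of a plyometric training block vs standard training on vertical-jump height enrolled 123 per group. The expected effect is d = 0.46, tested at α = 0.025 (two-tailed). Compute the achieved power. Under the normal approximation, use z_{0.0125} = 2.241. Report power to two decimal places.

power ≈ 0.91

For two equal groups, power = Φ(d·√(n/2) − z_{α/2}).
d·√(n/2) = 0.46 × √(123/2) = 0.46 × 7.842 = 3.607.
z_β = 3.607 − 2.241 = 1.366.
Power = Φ(1.366) = 0.914.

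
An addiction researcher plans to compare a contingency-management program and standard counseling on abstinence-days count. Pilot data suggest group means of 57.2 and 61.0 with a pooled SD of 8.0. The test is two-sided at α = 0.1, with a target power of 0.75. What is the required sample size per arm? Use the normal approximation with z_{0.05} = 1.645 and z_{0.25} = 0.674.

Cohen's d = |M₁ − M₂| / SD_pooled = |57.2 − 61.0| / 8.0 = 3.8 / 8.0 = 0.475.
For two independent groups with equal n: n = 2·((z_{α/2} + z_β) / d)².
z_{α/2} + z_β = 1.645 + 0.674 = 2.319.
n = 2 × (2.319 / 0.475)² = 2 × 4.882² = 2 × 23.83 = 47.7.
Round up to the next whole participant.

n = 48 per group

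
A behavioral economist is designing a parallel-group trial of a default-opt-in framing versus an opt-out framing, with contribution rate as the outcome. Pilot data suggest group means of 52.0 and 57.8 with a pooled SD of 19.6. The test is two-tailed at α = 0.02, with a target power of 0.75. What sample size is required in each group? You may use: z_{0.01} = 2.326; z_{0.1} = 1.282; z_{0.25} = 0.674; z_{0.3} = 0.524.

Cohen's d = |M₁ − M₂| / SD_pooled = |52.0 − 57.8| / 19.6 = 5.8 / 19.6 = 0.296.
For two independent groups with equal n: n = 2·((z_{α/2} + z_β) / d)².
z_{α/2} + z_β = 2.326 + 0.674 = 3.000.
n = 2 × (3.000 / 0.296)² = 2 × 10.135² = 2 × 102.72 = 205.4.
Round up to the next whole participant.

n = 206 per group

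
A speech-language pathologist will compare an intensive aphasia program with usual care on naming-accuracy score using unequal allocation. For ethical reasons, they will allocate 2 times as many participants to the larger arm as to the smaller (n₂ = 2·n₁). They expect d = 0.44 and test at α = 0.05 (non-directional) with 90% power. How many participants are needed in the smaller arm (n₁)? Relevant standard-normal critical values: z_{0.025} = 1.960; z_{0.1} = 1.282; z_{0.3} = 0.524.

n₁ = 82

With allocation ratio k = n₂/n₁ = 2, Var(x̄₁−x̄₂) = σ²(1/n₁ + 1/(k·n₁)) = σ²·(k+1)/(k·n₁).
So n₁ = (1 + 1/k)·((z_{α/2} + z_β)/d)² = 1.500 × (3.242/0.44)².
n₁ = 1.500 × 54.29 = 81.4.
Round up: n₁ = 82, giving n₂ = 2 × 82 = 164.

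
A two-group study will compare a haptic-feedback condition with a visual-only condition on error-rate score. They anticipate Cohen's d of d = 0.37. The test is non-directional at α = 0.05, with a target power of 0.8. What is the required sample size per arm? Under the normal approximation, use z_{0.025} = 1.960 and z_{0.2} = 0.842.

n = 115 per group

For two independent groups with equal n: n = 2·((z_{α/2} + z_β) / d)².
z_{α/2} + z_β = 1.960 + 0.842 = 2.802.
n = 2 × (2.802 / 0.37)² = 2 × 7.573² = 2 × 57.35 = 114.7.
Round up to the next whole participant.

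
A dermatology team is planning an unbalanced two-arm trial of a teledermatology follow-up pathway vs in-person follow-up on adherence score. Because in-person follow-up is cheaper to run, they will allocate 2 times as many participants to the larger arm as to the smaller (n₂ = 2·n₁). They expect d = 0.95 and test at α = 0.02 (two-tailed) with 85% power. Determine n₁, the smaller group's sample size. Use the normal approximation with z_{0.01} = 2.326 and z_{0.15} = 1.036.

n₁ = 19

With allocation ratio k = n₂/n₁ = 2, Var(x̄₁−x̄₂) = σ²(1/n₁ + 1/(k·n₁)) = σ²·(k+1)/(k·n₁).
So n₁ = (1 + 1/k)·((z_{α/2} + z_β)/d)² = 1.500 × (3.362/0.95)².
n₁ = 1.500 × 12.52 = 18.8.
Round up: n₁ = 19, giving n₂ = 2 × 19 = 38.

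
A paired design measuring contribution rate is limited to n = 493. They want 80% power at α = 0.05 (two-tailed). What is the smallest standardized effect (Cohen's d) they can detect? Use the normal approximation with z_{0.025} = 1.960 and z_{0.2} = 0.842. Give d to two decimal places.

d_min ≈ 0.13

For a single sample (or paired design) of n = 493: d_min = (z_{α/2} + z_β)/√n.
z-sum = 1.960 + 0.842 = 2.802.
d_min = 2.802 / √493 = 2.802 / 22.204 = 0.126.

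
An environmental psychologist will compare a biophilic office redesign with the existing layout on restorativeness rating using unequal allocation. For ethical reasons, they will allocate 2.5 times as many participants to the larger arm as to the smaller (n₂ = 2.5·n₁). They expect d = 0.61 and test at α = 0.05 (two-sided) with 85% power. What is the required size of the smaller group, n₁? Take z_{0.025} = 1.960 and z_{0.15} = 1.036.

With allocation ratio k = n₂/n₁ = 2.5, Var(x̄₁−x̄₂) = σ²(1/n₁ + 1/(k·n₁)) = σ²·(k+1)/(k·n₁).
So n₁ = (1 + 1/k)·((z_{α/2} + z_β)/d)² = 1.400 × (2.996/0.61)².
n₁ = 1.400 × 24.12 = 33.8.
Round up: n₁ = 34, giving n₂ = 2.5 × 34 = 85.

n₁ = 34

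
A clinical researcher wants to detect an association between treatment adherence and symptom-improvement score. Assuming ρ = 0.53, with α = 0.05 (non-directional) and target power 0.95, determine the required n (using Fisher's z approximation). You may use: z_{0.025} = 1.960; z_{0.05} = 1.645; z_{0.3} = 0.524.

n = 41

Fisher's z: C = ½·ln((1+r)/(1−r)) = ½·ln(3.2553) = 0.5901.
n = ((z_{α/2} + z_β)/C)² + 3.
(1.960 + 1.645) / 0.5901 = 3.605 / 0.5901 = 6.109.
n = 6.109² + 3 = 37.32 + 3 = 40.3.
Round up.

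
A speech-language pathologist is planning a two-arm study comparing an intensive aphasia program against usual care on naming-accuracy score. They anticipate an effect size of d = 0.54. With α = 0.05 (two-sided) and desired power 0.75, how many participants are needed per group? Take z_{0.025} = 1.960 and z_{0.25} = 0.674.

For two independent groups with equal n: n = 2·((z_{α/2} + z_β) / d)².
z_{α/2} + z_β = 1.960 + 0.674 = 2.634.
n = 2 × (2.634 / 0.54)² = 2 × 4.878² = 2 × 23.79 = 47.6.
Round up to the next whole participant.

n = 48 per group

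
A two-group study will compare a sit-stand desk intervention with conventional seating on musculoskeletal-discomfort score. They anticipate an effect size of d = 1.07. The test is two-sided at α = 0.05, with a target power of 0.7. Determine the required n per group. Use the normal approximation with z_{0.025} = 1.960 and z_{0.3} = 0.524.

For two independent groups with equal n: n = 2·((z_{α/2} + z_β) / d)².
z_{α/2} + z_β = 1.960 + 0.524 = 2.484.
n = 2 × (2.484 / 1.07)² = 2 × 2.321² = 2 × 5.39 = 10.8.
Round up to the next whole participant.

n = 11 per group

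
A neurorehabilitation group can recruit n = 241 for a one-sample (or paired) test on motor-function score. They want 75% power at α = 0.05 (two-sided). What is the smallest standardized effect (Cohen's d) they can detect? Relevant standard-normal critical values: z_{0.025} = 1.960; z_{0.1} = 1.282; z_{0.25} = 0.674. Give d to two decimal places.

For a single sample (or paired design) of n = 241: d_min = (z_{α/2} + z_β)/√n.
z-sum = 1.960 + 0.674 = 2.634.
d_min = 2.634 / √241 = 2.634 / 15.524 = 0.170.

d_min ≈ 0.17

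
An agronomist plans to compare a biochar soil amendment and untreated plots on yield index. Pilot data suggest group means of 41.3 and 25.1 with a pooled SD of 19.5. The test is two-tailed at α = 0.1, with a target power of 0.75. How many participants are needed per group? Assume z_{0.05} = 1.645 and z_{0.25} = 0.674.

n = 16 per group

Cohen's d = |M₁ − M₂| / SD_pooled = |41.3 − 25.1| / 19.5 = 16.2 / 19.5 = 0.831.
For two independent groups with equal n: n = 2·((z_{α/2} + z_β) / d)².
z_{α/2} + z_β = 1.645 + 0.674 = 2.319.
n = 2 × (2.319 / 0.831)² = 2 × 2.791² = 2 × 7.79 = 15.6.
Round up to the next whole participant.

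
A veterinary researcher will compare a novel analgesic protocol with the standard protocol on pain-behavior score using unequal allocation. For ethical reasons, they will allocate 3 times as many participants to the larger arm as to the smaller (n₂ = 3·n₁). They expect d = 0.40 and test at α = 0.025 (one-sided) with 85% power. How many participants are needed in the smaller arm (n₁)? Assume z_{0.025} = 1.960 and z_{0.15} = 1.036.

With allocation ratio k = n₂/n₁ = 3, Var(x̄₁−x̄₂) = σ²(1/n₁ + 1/(k·n₁)) = σ²·(k+1)/(k·n₁).
So n₁ = (1 + 1/k)·((z_{α} + z_β)/d)² = 1.333 × (2.996/0.40)².
n₁ = 1.333 × 56.10 = 74.8.
Round up: n₁ = 75, giving n₂ = 3 × 75 = 225.

n₁ = 75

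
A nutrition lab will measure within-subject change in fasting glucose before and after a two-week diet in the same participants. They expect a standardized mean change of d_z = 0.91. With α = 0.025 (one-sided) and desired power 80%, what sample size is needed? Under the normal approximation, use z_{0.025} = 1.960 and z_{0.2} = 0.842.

n = 10 pairs

For a paired (one-sample on differences) test: n = ((z_{α} + z_β) / d)².
z_{α} + z_β = 1.960 + 0.842 = 2.802.
n = (2.802 / 0.91)² = 3.079² = 9.48.
Round up.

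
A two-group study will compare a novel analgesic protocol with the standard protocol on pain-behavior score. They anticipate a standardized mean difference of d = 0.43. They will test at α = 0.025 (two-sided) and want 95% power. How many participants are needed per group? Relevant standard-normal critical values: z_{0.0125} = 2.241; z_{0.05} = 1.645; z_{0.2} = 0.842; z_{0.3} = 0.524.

For two independent groups with equal n: n = 2·((z_{α/2} + z_β) / d)².
z_{α/2} + z_β = 2.241 + 1.645 = 3.886.
n = 2 × (3.886 / 0.43)² = 2 × 9.037² = 2 × 81.67 = 163.3.
Round up to the next whole participant.

n = 164 per group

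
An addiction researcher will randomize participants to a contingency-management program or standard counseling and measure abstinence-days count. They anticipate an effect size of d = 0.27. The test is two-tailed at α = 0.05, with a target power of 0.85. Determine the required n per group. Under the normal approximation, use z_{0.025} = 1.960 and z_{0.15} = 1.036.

n = 247 per group

For two independent groups with equal n: n = 2·((z_{α/2} + z_β) / d)².
z_{α/2} + z_β = 1.960 + 1.036 = 2.996.
n = 2 × (2.996 / 0.27)² = 2 × 11.096² = 2 × 123.13 = 246.3.
Round up to the next whole participant.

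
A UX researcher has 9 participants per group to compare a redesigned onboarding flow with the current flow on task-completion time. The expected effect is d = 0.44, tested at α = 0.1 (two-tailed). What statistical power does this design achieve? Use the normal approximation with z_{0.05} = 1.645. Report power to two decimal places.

For two equal groups, power = Φ(d·√(n/2) − z_{α/2}).
d·√(n/2) = 0.44 × √(9/2) = 0.44 × 2.121 = 0.933.
z_β = 0.933 − 1.645 = -0.712.
Power = Φ(-0.712) = 0.238.

power ≈ 0.24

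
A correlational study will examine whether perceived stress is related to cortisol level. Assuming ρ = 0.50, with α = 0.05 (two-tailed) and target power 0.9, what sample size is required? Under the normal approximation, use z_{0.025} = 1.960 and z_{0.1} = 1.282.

Fisher's z: C = ½·ln((1+r)/(1−r)) = ½·ln(3.0000) = 0.5493.
n = ((z_{α/2} + z_β)/C)² + 3.
(1.960 + 1.282) / 0.5493 = 3.242 / 0.5493 = 5.902.
n = 5.902² + 3 = 34.83 + 3 = 37.8.
Round up.

n = 38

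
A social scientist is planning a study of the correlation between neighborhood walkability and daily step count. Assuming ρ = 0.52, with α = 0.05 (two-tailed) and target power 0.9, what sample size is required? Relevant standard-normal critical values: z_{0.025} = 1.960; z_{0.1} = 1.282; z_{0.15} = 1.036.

n = 35

Fisher's z: C = ½·ln((1+r)/(1−r)) = ½·ln(3.1667) = 0.5763.
n = ((z_{α/2} + z_β)/C)² + 3.
(1.960 + 1.282) / 0.5763 = 3.242 / 0.5763 = 5.626.
n = 5.626² + 3 = 31.65 + 3 = 34.6.
Round up.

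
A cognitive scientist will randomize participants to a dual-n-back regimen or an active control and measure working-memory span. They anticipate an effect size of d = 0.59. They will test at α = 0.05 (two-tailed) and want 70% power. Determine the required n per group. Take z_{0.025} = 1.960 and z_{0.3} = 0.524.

n = 36 per group

For two independent groups with equal n: n = 2·((z_{α/2} + z_β) / d)².
z_{α/2} + z_β = 1.960 + 0.524 = 2.484.
n = 2 × (2.484 / 0.59)² = 2 × 4.210² = 2 × 17.73 = 35.5.
Round up to the next whole participant.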